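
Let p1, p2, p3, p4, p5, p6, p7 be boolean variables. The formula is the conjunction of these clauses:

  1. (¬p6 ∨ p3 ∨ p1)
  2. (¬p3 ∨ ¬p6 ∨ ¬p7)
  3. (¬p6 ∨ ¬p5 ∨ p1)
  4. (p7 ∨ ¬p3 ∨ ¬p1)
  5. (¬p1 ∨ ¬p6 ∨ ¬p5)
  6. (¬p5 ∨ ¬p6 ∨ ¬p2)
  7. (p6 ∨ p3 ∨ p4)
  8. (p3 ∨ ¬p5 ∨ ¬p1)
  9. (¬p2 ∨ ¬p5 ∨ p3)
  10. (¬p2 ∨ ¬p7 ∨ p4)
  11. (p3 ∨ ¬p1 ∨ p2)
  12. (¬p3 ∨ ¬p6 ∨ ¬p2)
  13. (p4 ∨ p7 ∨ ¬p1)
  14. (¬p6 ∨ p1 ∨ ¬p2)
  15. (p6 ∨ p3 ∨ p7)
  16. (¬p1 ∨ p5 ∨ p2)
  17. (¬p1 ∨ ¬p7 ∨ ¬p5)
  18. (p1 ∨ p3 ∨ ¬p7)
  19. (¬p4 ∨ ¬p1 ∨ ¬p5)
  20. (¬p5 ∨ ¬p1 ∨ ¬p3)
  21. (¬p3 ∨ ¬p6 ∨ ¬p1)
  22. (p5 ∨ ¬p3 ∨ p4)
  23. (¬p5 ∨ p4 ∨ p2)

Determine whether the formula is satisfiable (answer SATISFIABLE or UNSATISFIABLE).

Try p1 = False.
Try p2 = True.
  then p6 is forced to False.
The remaining clauses are satisfied by p3 = True, p4 = True, p5 = False, p7 = True.
So p1=0, p2=1, p3=1, p4=1, p5=0, p6=0, p7=1 is a satisfying assignment.

SATISFIABLE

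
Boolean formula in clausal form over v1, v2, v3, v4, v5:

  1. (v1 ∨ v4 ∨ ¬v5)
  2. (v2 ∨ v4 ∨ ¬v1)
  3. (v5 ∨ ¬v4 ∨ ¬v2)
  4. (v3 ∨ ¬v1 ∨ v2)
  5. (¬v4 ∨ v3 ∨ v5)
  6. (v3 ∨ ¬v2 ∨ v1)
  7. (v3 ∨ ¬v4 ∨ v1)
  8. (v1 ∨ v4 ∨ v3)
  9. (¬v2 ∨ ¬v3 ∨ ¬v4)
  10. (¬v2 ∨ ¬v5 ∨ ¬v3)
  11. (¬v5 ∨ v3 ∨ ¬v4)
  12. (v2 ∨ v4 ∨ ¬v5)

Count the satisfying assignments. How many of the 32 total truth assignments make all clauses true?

9

Split on v4, then v3.
  v4=T, v3=T: remaining (v1,v2,v5) ∈ {(F,F,F); (F,F,T); (T,F,F); (T,F,T)} — 4.
  v4=T, v3=F: a clause becomes empty — 0.
  v4=F, v3=T: remaining (v1,v2,v5) ∈ {(F,F,F); (F,T,F); (T,T,F)} — 3.
  v4=F, v3=F: remaining (v1,v2,v5) ∈ {(T,T,F); (T,T,T)} — 2.
Total: 4 + 0 + 3 + 2 = 9.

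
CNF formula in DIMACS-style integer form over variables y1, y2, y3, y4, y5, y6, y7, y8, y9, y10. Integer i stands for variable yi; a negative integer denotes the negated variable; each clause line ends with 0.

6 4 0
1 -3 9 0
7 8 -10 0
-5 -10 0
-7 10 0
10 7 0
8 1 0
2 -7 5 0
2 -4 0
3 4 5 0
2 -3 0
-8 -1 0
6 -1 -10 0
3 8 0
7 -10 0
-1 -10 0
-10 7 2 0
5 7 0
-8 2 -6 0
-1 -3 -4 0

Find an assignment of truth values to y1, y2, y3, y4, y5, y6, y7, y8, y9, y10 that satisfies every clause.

y1 = False, y2 = True, y3 = True, y4 = True, y5 = False, y6 = True, y7 = True, y8 = True, y9 = True, y10 = True

Check each clause:
  1. {y6, y4} — y4 is true.
  2. {¬y3, y9, y1} — y9 is true.
  3. {y8, ¬y10, y7} — y8 is true.
  4. {¬y10, ¬y5} — ¬y5 is true.
  5. {¬y7, y10} — y10 is true.
  6. {y7, y10} — y10 is true.
  7. {y8, y1} — y8 is true.
  8. {y5, y2, ¬y7} — y2 is true.
  9. {y2, ¬y4} — y2 is true.
  10. {y4, y5, y3} — y3 is true.
  11. {y2, ¬y3} — y2 is true.
  12. {¬y1, ¬y8} — ¬y1 is true.
  13. {¬y1, y6, ¬y10} — y6 is true.
  14. {y3, y8} — y8 is true.
  15. {¬y10, y7} — y7 is true.
  16. {¬y1, ¬y10} — ¬y1 is true.
  17. {y2, ¬y10, y7} — y2 is true.
  18. {y5, y7} — y7 is true.
  19. {¬y8, y2, ¬y6} — y2 is true.
  20. {¬y1, ¬y3, ¬y4} — ¬y1 is true.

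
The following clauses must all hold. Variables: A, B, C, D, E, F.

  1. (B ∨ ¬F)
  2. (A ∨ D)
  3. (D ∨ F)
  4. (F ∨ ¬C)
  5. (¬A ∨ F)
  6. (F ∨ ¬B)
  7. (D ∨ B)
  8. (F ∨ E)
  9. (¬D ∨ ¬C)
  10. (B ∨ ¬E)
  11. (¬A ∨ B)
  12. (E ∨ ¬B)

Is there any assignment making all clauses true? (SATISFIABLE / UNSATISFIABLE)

Pure literal: C appears only negated; assign C = False.
Set A = False and propagate.
  then D is forced to True.
The remaining clauses are satisfied by B = True, E = True, F = True.
So A=False, B=True, C=False, D=True, E=True, F=True is a satisfying assignment.

SATISFIABLE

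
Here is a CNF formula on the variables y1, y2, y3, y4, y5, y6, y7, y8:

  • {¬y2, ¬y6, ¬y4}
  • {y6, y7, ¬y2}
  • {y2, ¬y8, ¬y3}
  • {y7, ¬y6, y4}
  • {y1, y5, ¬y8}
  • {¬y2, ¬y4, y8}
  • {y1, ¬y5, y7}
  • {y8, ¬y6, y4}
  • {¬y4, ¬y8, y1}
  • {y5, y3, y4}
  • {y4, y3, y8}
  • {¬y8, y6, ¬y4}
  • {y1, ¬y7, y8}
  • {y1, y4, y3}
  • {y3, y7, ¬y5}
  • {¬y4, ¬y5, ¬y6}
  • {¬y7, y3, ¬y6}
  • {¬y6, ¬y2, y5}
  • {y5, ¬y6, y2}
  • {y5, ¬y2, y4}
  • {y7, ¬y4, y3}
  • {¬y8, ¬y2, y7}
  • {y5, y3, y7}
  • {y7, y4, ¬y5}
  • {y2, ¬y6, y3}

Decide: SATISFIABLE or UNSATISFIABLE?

Pure literal: y1 appears only positively; assign y1 = True.
Try y2 = False.
Branch on y3: take y3 = False.
  then y6 is forced to False.
For the remaining variables, y4 = False, y5 = True, y7 = True, y8 = True works.
Every clause has at least one true literal under this assignment.
So y1=True, y2=False, y3=False, y4=False, y5=True, y6=False, y7=True, y8=True is a satisfying assignment.

SATISFIABLE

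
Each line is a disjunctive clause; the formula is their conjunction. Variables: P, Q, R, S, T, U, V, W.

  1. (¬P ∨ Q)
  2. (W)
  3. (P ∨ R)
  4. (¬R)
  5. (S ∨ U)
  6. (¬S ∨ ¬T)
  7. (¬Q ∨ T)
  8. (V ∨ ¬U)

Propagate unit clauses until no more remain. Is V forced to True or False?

True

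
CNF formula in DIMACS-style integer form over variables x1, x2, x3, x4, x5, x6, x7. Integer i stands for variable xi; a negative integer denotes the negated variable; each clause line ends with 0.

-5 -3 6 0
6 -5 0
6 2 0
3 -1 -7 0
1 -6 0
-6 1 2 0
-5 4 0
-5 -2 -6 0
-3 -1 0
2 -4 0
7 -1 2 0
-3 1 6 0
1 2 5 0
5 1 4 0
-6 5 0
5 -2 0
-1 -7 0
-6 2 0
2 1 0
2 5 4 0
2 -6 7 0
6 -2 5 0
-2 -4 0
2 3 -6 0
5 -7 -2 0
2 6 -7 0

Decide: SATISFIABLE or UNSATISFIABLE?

x2 = True:
  propagation gives x5=True, x6=True; an empty clause results — contradiction.
x2 = False:
  propagation gives x6=True; an empty clause results — contradiction.
Every branch closes, so no satisfying assignment exists.

UNSATISFIABLE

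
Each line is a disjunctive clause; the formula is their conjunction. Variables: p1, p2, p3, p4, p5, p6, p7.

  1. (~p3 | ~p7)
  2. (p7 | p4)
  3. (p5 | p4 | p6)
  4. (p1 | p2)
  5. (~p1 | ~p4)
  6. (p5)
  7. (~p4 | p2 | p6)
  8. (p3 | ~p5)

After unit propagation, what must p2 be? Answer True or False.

True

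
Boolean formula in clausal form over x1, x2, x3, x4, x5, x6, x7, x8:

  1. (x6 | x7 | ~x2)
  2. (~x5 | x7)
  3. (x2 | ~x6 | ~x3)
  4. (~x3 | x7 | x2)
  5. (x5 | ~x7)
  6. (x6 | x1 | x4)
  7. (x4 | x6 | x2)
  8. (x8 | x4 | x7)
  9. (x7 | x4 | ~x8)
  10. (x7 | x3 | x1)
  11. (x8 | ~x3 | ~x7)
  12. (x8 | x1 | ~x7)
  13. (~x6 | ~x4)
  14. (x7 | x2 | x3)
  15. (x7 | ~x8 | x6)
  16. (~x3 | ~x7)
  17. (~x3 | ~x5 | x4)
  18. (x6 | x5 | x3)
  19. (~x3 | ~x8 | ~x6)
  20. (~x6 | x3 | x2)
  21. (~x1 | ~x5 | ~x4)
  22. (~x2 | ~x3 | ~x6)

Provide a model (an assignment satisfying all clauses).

x1=False  x2=False  x3=False  x4=True  x5=True  x6=False  x7=True  x8=True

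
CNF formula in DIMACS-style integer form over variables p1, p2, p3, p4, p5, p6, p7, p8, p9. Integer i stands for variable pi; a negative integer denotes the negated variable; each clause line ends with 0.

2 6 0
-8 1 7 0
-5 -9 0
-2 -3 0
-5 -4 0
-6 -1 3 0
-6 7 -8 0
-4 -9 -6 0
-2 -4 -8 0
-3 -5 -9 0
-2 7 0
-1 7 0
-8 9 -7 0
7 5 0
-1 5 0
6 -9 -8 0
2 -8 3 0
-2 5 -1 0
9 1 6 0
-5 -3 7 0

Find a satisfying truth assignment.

p1=False  p2=True  p3=False  p4=False  p5=True  p6=True  p7=True  p8=False  p9=False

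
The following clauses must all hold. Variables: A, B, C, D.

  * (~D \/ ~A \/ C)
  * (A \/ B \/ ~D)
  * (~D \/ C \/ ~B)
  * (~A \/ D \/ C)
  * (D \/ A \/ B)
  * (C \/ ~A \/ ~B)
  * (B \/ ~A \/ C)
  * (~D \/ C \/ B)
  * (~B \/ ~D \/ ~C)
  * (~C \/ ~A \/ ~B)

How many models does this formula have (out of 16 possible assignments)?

4

Satisfying assignments:
  A=0 B=1 C=0 D=0
  A=0 B=1 C=1 D=0
  A=1 B=0 C=1 D=0
  A=1 B=0 C=1 D=1
That's 4 in total.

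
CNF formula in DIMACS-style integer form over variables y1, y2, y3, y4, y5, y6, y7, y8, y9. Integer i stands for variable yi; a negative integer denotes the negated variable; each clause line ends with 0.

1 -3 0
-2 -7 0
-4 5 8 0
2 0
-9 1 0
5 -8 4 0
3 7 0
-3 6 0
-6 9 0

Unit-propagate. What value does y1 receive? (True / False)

(y2) stands alone — y2 = True.
(NOT y2 OR NOT y7) with y2 = True leaves only NOT y7, so y7 = False.
From (y7 OR y3) and y7 = False: y3 = True.
(NOT y3 OR y1) with y3 = True leaves only y1, so y1 = True.

True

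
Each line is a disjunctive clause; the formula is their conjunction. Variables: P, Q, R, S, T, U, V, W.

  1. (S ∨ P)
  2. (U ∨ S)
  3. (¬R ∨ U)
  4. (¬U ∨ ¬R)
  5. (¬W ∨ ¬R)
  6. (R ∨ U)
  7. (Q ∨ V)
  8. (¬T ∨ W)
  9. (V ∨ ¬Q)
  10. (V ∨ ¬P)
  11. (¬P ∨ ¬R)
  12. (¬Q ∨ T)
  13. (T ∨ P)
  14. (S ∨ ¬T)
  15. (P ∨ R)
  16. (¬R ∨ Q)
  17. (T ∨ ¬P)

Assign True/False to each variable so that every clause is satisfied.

S occurs only positively in the remaining clauses — set S = True.
V occurs only positively in the remaining clauses — set V = True.
Set P = True and propagate.
  then R is forced to False.
  then U is forced to True.
  then T is forced to True.
  then W is forced to True.
Q is now unconstrained; take Q = False.
Every clause has at least one true literal under this assignment.
Check each clause:
  1. (S ∨ P) — P is true.
  2. (U ∨ S) — S is true.
  3. (¬R ∨ U) — ¬R is true.
  4. (¬R ∨ ¬U) — ¬R is true.
  5. (¬W ∨ ¬R) — ¬R is true.
  6. (R ∨ U) — U is true.
  7. (Q ∨ V) — V is true.
  8. (W ∨ ¬T) — W is true.
  9. (V ∨ ¬Q) — ¬Q is true.
  10. (V ∨ ¬P) — V is true.
  11. (¬R ∨ ¬P) — ¬R is true.
  12. (T ∨ ¬Q) — T is true.
  13. (P ∨ T) — P is true.
  14. (S ∨ ¬T) — S is true.
  15. (R ∨ P) — P is true.
  16. (¬R ∨ Q) — ¬R is true.
  17. (¬P ∨ T) — T is true.

P=T  Q=F  R=F  S=T  T=T  U=T  V=T  W=T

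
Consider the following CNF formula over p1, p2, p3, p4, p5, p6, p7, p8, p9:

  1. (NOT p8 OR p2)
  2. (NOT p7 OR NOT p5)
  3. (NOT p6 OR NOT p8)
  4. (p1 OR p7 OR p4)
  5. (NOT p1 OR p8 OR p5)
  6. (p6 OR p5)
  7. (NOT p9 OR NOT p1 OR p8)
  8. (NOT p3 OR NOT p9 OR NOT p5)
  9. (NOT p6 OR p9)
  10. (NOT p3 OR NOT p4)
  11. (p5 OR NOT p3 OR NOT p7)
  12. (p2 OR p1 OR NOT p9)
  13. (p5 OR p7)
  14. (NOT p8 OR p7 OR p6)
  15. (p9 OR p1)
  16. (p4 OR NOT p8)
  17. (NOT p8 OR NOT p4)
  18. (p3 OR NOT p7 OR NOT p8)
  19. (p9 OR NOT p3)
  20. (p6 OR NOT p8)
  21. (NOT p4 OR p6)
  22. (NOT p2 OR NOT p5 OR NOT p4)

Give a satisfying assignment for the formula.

p1=T, p2=F, p3=F, p4=F, p5=T, p6=F, p7=F, p8=F, p9=F

Branch on p1: take p1 = True.
Set p2 = False and propagate.
  then p8 is forced to False.
  then p5 is forced to True.
  then p7 is forced to False.
  then p9 is forced to False.
  then p6 is forced to False.
  then p3 is forced to False.
  then p4 is forced to False.
Check each clause:
  1. (NOT p8 OR p2) — NOT p8 is true.
  2. (NOT p5 OR NOT p7) — NOT p7 is true.
  3. (NOT p8 OR NOT p6) — NOT p8 is true.
  4. (p7 OR p4 OR p1) — p1 is true.
  5. (p8 OR p5 OR NOT p1) — p5 is true.
  6. (p6 OR p5) — p5 is true.
  7. (p8 OR NOT p1 OR NOT p9) — NOT p9 is true.
  8. (NOT p5 OR NOT p3 OR NOT p9) — NOT p3 is true.
  9. (p9 OR NOT p6) — NOT p6 is true.
  10. (NOT p4 OR NOT p3) — NOT p4 is true.
  11. (NOT p7 OR NOT p3 OR p5) — NOT p7 is true.
  12. (p2 OR p1 OR NOT p9) — p1 is true.
  13. (p5 OR p7) — p5 is true.
  14. (p6 OR NOT p8 OR p7) — NOT p8 is true.
  15. (p9 OR p1) — p1 is true.
  16. (p4 OR NOT p8) — NOT p8 is true.
  17. (NOT p8 OR NOT p4) — NOT p8 is true.
  18. (NOT p7 OR p3 OR NOT p8) — NOT p8 is true.
  19. (NOT p3 OR p9) — NOT p3 is true.
  20. (p6 OR NOT p8) — NOT p8 is true.
  21. (NOT p4 OR p6) — NOT p4 is true.
  22. (NOT p5 OR NOT p4 OR NOT p2) — NOT p4 is true.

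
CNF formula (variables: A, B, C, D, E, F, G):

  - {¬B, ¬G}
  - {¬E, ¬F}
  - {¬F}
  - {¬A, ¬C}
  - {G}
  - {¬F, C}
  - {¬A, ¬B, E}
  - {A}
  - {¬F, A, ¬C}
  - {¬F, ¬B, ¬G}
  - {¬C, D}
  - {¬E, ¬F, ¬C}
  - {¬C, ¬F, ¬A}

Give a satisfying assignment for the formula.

A = True, B = False, C = False, D = True, E = False, F = False, G = True

Check each clause:
  1. {¬G, ¬B} — ¬B is true.
  2. {¬F, ¬E} — ¬F is true.
  3. {¬F} — ¬F is true.
  4. {¬C, ¬A} — ¬C is true.
  5. {G} — G is true.
  6. {¬F, C} — ¬F is true.
  7. {E, ¬B, ¬A} — ¬B is true.
  8. {A} — A is true.
  9. {A, ¬F, ¬C} — A is true.
  10. {¬F, ¬B, ¬G} — ¬F is true.
  11. {¬C, D} — D is true.
  12. {¬C, ¬E, ¬F} — ¬F is true.
  13. {¬F, ¬A, ¬C} — ¬F is true.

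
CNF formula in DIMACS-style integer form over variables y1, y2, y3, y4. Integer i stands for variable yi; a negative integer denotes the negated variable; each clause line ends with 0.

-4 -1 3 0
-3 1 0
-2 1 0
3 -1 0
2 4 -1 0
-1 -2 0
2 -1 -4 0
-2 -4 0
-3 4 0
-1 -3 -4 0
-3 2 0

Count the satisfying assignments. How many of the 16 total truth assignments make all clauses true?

2

Satisfying assignments:
  y1=F y2=F y3=F y4=F
  y1=F y2=F y3=F y4=T
That's 2 in total.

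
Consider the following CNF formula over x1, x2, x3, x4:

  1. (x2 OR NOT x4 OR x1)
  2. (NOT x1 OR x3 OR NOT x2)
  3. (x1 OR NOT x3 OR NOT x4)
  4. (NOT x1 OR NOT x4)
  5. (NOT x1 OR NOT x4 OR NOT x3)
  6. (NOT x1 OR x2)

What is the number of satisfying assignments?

6

Satisfying assignments:
  x1=F x2=F x3=F x4=F
  x1=F x2=F x3=T x4=F
  x1=F x2=T x3=F x4=F
  x1=F x2=T x3=F x4=T
  x1=F x2=T x3=T x4=F
  x1=T x2=T x3=T x4=F
Count: 6.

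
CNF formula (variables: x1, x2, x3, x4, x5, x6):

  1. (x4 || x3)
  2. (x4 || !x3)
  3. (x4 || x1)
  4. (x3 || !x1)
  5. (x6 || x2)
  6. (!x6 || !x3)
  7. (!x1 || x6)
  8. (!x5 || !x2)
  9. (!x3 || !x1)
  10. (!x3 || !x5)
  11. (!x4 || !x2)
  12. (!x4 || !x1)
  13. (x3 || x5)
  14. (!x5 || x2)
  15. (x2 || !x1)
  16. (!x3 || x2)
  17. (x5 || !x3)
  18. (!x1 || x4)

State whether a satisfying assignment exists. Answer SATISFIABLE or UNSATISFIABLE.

x3 = True:
  propagation gives x4=True, x6=False, x2=True; an empty clause results — contradiction.
x3 = False:
  propagation gives x4=True, x1=False, x2=False, x6=True; an empty clause results — contradiction.
Every branch closes, so no satisfying assignment exists.

UNSATISFIABLE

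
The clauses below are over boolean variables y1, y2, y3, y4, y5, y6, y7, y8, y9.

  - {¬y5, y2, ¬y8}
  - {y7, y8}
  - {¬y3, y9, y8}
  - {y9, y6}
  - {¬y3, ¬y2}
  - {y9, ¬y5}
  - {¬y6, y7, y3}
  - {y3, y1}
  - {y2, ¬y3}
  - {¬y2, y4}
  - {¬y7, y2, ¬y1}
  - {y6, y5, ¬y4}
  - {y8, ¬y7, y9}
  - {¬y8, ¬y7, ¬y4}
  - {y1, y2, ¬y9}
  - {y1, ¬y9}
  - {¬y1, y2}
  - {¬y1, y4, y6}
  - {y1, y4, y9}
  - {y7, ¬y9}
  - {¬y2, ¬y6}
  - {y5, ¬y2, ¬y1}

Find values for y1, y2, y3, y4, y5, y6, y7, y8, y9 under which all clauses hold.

Try y1 = True.
  then y2 is forced to True.
  then y3 is forced to False.
  then y4 is forced to True.
  then y6 is forced to False.
  then y9 is forced to True.
  then y5 is forced to True.
  then y7 is forced to True.
  then y8 is forced to False.

y1=T  y2=T  y3=F  y4=T  y5=T  y6=F  y7=T  y8=F  y9=T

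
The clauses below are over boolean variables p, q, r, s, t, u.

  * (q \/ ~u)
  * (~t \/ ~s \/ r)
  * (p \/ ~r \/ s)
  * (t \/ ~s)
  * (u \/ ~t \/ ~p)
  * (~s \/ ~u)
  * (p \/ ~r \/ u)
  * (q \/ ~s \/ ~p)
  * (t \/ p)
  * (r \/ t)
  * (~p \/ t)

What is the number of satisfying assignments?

5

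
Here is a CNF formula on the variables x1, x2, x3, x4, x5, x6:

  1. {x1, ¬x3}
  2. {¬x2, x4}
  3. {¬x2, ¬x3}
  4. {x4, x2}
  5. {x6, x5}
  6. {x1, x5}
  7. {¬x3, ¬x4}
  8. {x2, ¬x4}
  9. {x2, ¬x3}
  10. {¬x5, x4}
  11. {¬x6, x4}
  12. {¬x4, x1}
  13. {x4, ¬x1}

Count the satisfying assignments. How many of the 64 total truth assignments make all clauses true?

3

The models are:
  x1=T x2=T x3=F x4=T x5=F x6=T
  x1=T x2=T x3=F x4=T x5=T x6=F
  x1=T x2=T x3=F x4=T x5=T x6=T
Count: 3.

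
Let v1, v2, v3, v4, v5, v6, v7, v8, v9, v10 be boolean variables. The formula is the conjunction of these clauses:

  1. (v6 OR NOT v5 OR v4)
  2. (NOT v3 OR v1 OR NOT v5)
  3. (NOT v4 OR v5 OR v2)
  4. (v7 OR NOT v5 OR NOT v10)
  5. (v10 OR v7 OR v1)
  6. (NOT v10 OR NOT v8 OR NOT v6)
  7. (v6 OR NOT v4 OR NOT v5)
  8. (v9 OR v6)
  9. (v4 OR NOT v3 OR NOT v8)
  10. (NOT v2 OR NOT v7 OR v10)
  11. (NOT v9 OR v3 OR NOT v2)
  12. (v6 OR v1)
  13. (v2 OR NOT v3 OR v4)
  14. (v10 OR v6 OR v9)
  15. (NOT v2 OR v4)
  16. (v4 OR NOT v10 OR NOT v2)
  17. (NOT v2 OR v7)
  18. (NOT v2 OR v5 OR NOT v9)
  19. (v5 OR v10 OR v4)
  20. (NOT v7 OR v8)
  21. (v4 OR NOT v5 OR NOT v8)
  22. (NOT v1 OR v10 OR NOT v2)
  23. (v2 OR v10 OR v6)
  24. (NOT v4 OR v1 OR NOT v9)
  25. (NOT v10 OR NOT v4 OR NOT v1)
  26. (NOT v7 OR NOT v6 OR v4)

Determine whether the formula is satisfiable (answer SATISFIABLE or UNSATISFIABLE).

Set v1 = False and propagate.
  then v6 is forced to True.
Set v2 = False and propagate.
The remaining clauses are satisfied by v3 = False, v4 = True, v5 = True, v7 = True, v8 = True, v9 = False, v10 = False.
So v1=F  v2=F  v3=F  v4=T  v5=T  v6=T  v7=T  v8=T  v9=F  v10=F is a satisfying assignment.

SATISFIABLE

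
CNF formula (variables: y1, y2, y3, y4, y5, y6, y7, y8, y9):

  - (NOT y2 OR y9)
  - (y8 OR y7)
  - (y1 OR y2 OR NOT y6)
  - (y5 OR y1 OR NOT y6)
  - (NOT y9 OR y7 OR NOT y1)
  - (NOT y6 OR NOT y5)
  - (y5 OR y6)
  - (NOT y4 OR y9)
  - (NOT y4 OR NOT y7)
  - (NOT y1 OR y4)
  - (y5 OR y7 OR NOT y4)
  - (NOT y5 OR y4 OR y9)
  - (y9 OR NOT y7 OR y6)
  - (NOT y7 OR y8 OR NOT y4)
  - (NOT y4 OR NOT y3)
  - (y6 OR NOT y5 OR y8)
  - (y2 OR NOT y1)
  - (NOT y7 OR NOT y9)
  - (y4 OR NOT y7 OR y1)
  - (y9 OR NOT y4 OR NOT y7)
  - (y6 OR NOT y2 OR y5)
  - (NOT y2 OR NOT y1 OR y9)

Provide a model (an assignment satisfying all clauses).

y1=0, y2=0, y3=1, y4=0, y5=1, y6=0, y7=0, y8=1, y9=1

y8 occurs only positively in the remaining clauses — set y8 = True.
Set y1 = False and propagate.
For the remaining variables, y2 = False, y3 = True, y4 = False, y5 = True, y6 = False, y7 = False, y9 = True works.
Every clause has at least one true literal under this assignment.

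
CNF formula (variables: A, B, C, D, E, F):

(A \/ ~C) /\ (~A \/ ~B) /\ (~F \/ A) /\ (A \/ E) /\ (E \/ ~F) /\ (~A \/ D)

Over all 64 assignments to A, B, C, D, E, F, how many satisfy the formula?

Case analysis on A and E:
  A=1, E=1: remaining (B,C,D,F) ∈ {(0,0,1,0); (0,0,1,1); (0,1,1,0); (0,1,1,1)} — 4.
  A=1, E=0: remaining (B,C,D,F) ∈ {(0,0,1,0); (0,1,1,0)} — 2.
  A=0, E=1: remaining (B,C,D,F) ∈ {(0,0,0,0); (0,0,1,0); (1,0,0,0); (1,0,1,0)} — 4.
  A=0, E=0: a clause becomes empty — 0.
Total: 4 + 2 + 4 + 0 = 10.

10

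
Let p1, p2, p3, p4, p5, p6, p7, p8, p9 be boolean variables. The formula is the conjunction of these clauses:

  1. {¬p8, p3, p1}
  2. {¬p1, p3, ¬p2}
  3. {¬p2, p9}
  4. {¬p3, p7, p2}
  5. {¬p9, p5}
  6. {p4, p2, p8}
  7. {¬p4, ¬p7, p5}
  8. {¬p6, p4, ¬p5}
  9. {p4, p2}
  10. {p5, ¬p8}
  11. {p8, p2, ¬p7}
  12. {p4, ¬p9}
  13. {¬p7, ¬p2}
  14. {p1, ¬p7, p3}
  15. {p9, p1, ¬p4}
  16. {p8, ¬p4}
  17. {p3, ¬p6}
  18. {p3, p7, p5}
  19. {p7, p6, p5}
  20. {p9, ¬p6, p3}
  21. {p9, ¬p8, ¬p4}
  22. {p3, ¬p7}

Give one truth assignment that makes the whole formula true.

p1=False, p2=False, p3=True, p4=True, p5=True, p6=False, p7=True, p8=True, p9=True

Try p1 = False.
Branch on p2: take p2 = False.
  then p4 is forced to True.
  then p9 is forced to True.
  then p5 is forced to True.
  then p8 is forced to True.
  then p3 is forced to True.
  then p7 is forced to True.
p6 is now unconstrained; take p6 = False.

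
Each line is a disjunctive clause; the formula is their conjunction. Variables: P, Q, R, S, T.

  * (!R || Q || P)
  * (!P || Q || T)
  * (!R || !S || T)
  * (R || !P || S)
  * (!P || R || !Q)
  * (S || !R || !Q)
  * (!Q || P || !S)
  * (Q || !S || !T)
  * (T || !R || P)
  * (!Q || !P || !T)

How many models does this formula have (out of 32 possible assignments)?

The models are:
  P=F Q=F R=F S=F T=F
  P=F Q=F R=F S=F T=T
  P=F Q=F R=F S=T T=F
  P=F Q=T R=F S=F T=F
  P=F Q=T R=F S=F T=T
  P=T Q=F R=T S=F T=T
That's 6 in total.

6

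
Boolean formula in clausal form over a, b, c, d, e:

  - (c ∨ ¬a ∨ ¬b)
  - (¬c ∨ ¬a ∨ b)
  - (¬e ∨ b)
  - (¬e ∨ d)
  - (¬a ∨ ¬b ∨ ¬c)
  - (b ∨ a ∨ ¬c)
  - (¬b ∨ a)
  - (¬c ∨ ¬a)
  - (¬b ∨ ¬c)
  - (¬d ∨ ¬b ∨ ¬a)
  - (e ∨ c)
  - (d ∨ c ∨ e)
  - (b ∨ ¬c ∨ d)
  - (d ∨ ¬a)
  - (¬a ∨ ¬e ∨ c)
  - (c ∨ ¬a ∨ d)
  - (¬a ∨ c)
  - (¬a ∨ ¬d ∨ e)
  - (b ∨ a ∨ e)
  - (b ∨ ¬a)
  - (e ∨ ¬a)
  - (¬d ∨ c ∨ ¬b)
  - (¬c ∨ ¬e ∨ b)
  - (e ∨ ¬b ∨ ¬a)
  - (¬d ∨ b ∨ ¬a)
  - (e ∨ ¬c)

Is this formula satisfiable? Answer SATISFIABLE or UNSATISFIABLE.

UNSATISFIABLE

a = True:
  propagation gives c=False; an empty clause results — contradiction.
a = False:
  propagation gives b=False, e=False; an empty clause results — contradiction.
Every branch closes, so no satisfying assignment exists.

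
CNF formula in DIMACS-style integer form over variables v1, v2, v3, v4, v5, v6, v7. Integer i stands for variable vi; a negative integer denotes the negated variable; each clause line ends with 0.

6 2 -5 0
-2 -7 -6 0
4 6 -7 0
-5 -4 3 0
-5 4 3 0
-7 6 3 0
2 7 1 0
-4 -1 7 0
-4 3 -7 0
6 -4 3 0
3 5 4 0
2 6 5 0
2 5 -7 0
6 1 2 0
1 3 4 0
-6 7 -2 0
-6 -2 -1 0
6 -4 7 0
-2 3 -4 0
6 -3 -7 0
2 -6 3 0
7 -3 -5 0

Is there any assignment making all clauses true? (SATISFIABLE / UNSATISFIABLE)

Branch on v1: take v1 = False.
Set v2 = True and propagate.
Set v3 = True and propagate.
For the remaining variables, v4 = False, v5 = False, v6 = False, v7 = False works.
Every clause has at least one true literal under this assignment.
So v1=False, v2=True, v3=True, v4=False, v5=False, v6=False, v7=False is a satisfying assignment.

SATISFIABLE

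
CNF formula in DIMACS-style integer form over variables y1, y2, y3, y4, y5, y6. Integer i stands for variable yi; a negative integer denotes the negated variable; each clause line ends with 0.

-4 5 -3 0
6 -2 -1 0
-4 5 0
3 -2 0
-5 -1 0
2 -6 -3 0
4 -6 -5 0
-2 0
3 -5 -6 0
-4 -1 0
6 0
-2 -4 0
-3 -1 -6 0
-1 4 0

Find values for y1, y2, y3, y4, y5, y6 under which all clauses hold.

y1=0, y2=0, y3=0, y4=0, y5=0, y6=1

(~y2) is a unit clause, so y2 = False.
(y6) is a unit clause, so y6 = True.
The clause (~y3) is unit: y3 must be False.
The clause (~y5) is unit: y5 must be False.
The clause (~y4) is unit: y4 must be False.
(~y1) is a unit clause, so y1 = False.
Every clause has at least one true literal under this assignment.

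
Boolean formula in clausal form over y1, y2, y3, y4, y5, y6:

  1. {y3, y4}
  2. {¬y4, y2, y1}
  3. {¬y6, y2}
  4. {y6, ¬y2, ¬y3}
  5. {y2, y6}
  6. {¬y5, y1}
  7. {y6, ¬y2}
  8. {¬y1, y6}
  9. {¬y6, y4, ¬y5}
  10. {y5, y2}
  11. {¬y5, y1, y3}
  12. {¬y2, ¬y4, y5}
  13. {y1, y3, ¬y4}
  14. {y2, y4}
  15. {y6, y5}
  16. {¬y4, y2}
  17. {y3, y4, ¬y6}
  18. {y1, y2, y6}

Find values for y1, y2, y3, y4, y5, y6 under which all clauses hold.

y1=0, y2=1, y3=1, y4=0, y5=0, y6=1

Check each clause:
  1. {y4, y3} — y3 is true.
  2. {¬y4, y1, y2} — y2 is true.
  3. {¬y6, y2} — y2 is true.
  4. {y6, ¬y3, ¬y2} — y6 is true.
  5. {y6, y2} — y2 is true.
  6. {y1, ¬y5} — ¬y5 is true.
  7. {y6, ¬y2} — y6 is true.
  8. {y6, ¬y1} — y6 is true.
  9. {¬y5, y4, ¬y6} — ¬y5 is true.
  10. {y2, y5} — y2 is true.
  11. {y1, y3, ¬y5} — y3 is true.
  12. {y5, ¬y2, ¬y4} — ¬y4 is true.
  13. {y1, y3, ¬y4} — y3 is true.
  14. {y4, y2} — y2 is true.
  15. {y5, y6} — y6 is true.
  16. {¬y4, y2} — y2 is true.
  17. {y3, y4, ¬y6} — y3 is true.
  18. {y6, y1, y2} — y2 is true.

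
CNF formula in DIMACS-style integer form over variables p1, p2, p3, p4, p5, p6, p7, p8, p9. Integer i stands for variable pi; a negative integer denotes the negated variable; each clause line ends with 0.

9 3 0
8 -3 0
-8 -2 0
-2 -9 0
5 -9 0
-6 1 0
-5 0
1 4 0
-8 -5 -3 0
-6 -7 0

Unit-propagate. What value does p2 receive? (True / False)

False

(~p5) is a unit clause: p5 = False.
(p5 | ~p9) with p5 = False leaves only ~p9, so p9 = False.
From (p3 | p9) and p9 = False: p3 = True.
(~p3 | p8) with p3 = True leaves only p8, so p8 = True.
From (~p8 | ~p2) and p8 = True: p2 = False.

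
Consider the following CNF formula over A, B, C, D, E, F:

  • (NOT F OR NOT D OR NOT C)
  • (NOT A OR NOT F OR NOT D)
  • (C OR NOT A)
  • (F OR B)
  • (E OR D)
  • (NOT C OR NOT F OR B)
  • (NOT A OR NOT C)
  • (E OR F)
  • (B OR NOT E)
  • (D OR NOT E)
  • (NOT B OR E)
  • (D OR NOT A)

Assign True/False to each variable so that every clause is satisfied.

A=0, B=1, C=0, D=1, E=1, F=1

Check each clause:
  1. (NOT D OR NOT C OR NOT F) — NOT C is true.
  2. (NOT F OR NOT A OR NOT D) — NOT A is true.
  3. (C OR NOT A) — NOT A is true.
  4. (F OR B) — B is true.
  5. (D OR E) — D is true.
  6. (NOT F OR B OR NOT C) — B is true.
  7. (NOT A OR NOT C) — NOT C is true.
  8. (F OR E) — E is true.
  9. (B OR NOT E) — B is true.
  10. (D OR NOT E) — D is true.
  11. (E OR NOT B) — E is true.
  12. (NOT A OR D) — D is true.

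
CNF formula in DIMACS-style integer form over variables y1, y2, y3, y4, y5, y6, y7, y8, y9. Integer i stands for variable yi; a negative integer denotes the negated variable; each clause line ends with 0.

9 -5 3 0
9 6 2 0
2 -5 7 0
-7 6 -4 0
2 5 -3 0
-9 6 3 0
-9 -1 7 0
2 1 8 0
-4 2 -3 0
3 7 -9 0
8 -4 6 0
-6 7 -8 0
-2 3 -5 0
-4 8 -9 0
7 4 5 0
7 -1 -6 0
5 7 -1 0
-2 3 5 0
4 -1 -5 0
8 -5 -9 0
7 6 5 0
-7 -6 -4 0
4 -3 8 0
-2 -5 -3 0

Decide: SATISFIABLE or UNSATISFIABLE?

Branch on y1: take y1 = False.
Try y2 = False.
  then y8 is forced to True.
For the remaining variables, y3 = True, y4 = False, y5 = True, y6 = True, y7 = True, y9 = True works.
Every clause has at least one true literal under this assignment.
So y1=0  y2=0  y3=1  y4=0  y5=1  y6=1  y7=1  y8=1  y9=1 is a satisfying assignment.

SATISFIABLE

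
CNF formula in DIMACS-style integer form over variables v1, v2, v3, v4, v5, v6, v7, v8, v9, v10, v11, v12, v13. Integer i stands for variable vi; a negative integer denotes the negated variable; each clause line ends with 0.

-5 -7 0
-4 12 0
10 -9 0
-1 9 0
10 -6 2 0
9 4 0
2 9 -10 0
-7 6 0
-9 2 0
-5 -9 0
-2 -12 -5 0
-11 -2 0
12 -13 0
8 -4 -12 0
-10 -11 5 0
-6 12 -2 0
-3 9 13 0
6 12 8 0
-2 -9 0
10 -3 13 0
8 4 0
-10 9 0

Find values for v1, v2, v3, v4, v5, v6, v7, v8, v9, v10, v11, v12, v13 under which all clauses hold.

v1 = False, v2 = False, v3 = False, v4 = True, v5 = False, v6 = False, v7 = False, v8 = True, v9 = False, v10 = False, v11 = True, v12 = True, v13 = False

Pure literal: v1 appears only negated; assign v1 = False.
v3 occurs only negated in the remaining clauses — set v3 = False.
Try v2 = False.
  then v9 is forced to False.
  then v4 is forced to True.
  then v12 is forced to True.
  then v10 is forced to False.
  then v6 is forced to False.
  then v7 is forced to False.
  then v8 is forced to True.
v5, v11, v13 are now unconstrained; take v5 = False, v11 = True, v13 = False.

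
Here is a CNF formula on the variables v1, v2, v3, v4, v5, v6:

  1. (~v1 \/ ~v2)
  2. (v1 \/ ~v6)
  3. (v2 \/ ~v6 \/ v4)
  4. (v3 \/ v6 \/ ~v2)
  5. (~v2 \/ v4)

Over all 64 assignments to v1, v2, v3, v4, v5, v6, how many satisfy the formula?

22

Case analysis on v2 and v6:
  v2=T, v6=T: a clause becomes empty — 0.
  v2=T, v6=F: remaining (v1,v3,v4,v5) ∈ {(F,T,T,F); (F,T,T,T)} — 2.
  v2=F, v6=T: remaining (v1,v3,v4,v5) ∈ {(T,F,T,F); (T,F,T,T); (T,T,T,F); (T,T,T,T)} — 4.
  v2=F, v6=F: v1, v3, v4, v5 free → 2^4 = 16.
Total: 0 + 2 + 4 + 16 = 22.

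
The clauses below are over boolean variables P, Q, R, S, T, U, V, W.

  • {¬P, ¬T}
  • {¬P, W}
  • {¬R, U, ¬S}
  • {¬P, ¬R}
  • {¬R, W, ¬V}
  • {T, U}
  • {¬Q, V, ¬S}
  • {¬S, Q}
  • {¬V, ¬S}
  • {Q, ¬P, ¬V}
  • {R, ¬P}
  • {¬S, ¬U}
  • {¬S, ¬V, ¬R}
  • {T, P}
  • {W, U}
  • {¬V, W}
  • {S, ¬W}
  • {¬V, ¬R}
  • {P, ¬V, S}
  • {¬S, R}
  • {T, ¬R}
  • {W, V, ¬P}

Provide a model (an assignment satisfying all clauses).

Try P = False.
  then T is forced to True.
Set Q = False and propagate.
  then S is forced to False.
  then W is forced to False.
  then U is forced to True.
  then V is forced to False.
R is now unconstrained; take R = False.
Check each clause:
  1. {¬T, ¬P} — ¬P is true.
  2. {¬P, W} — ¬P is true.
  3. {¬S, U, ¬R} — ¬S is true.
  4. {¬P, ¬R} — ¬R is true.
  5. {¬R, W, ¬V} — ¬V is true.
  6. {T, U} — T is true.
  7. {¬Q, V, ¬S} — ¬S is true.
  8. {¬S, Q} — ¬S is true.
  9. {¬S, ¬V} — ¬V is true.
  10. {¬V, ¬P, Q} — ¬V is true.
  11. {¬P, R} — ¬P is true.
  12. {¬S, ¬U} — ¬S is true.
  13. {¬V, ¬R, ¬S} — ¬V is true.
  14. {P, T} — T is true.
  15. {U, W} — U is true.
  16. {¬V, W} — ¬V is true.
  17. {¬W, S} — ¬W is true.
  18. {¬R, ¬V} — ¬V is true.
  19. {S, P, ¬V} — ¬V is true.
  20. {R, ¬S} — ¬S is true.
  21. {T, ¬R} — T is true.
  22. {¬P, W, V} — ¬P is true.

P = F  Q = F  R = F  S = F  T = T  U = T  V = F  W = F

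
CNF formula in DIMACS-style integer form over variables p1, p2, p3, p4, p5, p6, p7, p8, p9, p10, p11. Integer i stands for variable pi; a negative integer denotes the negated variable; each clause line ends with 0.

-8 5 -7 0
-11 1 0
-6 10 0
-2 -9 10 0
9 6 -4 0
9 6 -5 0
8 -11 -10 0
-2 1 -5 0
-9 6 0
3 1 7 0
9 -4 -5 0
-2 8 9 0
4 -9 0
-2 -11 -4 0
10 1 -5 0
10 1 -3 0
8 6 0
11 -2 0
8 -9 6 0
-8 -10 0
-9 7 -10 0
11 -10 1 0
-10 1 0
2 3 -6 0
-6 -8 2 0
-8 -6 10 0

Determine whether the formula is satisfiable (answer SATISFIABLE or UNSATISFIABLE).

SATISFIABLE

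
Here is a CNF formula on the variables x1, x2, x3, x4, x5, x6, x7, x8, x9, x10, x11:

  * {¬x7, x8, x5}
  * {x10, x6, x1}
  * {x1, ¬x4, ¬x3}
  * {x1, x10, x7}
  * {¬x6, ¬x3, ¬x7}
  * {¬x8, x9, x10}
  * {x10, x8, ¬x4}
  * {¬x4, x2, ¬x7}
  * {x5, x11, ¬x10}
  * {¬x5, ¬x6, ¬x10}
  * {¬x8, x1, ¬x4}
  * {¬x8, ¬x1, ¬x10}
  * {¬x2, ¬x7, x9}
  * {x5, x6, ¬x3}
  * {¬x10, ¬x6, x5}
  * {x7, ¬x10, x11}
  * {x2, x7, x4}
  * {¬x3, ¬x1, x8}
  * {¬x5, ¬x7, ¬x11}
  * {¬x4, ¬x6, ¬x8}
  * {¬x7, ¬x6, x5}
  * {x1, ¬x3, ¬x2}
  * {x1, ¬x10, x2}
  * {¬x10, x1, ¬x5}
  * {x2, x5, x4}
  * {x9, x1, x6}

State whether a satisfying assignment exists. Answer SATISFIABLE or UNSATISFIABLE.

x9 occurs only positively in the remaining clauses — set x9 = True.
Branch on x1: take x1 = True.
Branch on x2: take x2 = True.
Branch on x3: take x3 = True.
  then x8 is forced to True.
  then x10 is forced to False.
For the remaining variables, x4 = False, x5 = True, x6 = False, x7 = False, x11 = True works.
So x1=T, x2=T, x3=T, x4=F, x5=T, x6=F, x7=F, x8=T, x9=T, x10=F, x11=T is a satisfying assignment.

SATISFIABLE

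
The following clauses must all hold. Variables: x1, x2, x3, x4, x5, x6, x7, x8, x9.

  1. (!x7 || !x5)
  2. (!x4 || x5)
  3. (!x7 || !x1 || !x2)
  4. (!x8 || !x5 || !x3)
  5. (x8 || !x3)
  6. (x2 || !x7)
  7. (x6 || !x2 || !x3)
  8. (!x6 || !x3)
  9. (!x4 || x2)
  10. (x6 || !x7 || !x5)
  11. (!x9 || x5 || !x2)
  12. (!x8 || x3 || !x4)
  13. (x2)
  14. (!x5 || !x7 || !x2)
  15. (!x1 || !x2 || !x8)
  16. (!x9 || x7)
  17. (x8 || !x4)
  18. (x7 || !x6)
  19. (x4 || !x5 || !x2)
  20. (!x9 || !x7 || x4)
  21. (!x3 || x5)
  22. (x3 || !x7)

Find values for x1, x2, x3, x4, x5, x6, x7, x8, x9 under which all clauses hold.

x1 = True, x2 = True, x3 = False, x4 = False, x5 = False, x6 = False, x7 = False, x8 = False, x9 = False

The clause (x2) is unit: x2 must be True.
Pure literal: x9 appears only negated; assign x9 = False.
Set x1 = True and propagate.
  then x7 is forced to False.
  then x8 is forced to False.
  then x3 is forced to False.
  then x4 is forced to False.
  then x6 is forced to False.
  then x5 is forced to False.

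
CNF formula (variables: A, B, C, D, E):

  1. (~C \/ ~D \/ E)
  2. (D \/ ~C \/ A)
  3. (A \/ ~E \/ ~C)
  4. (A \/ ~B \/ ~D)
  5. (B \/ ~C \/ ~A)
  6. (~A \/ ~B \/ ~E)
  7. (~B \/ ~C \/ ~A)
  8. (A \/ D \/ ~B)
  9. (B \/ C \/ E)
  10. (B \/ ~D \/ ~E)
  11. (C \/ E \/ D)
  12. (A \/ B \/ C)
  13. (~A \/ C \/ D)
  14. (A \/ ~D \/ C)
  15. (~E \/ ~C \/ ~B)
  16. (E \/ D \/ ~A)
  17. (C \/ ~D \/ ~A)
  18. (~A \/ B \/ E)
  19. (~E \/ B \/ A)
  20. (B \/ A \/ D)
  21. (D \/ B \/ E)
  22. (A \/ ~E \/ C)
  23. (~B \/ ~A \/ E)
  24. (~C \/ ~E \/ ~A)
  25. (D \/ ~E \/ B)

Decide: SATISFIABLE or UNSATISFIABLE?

UNSATISFIABLE

A = True:
  E = True:
    propagation gives B=False, C=False, D=False; an empty clause results — contradiction.
  E = False:
    propagation gives D=True, C=False; an empty clause results — contradiction.
A = False:
  B = True:
    propagation gives D=False; an empty clause results — contradiction.
  B = False:
    propagation gives C=True, D=True, E=True; an empty clause results — contradiction.
Every branch closes, so no satisfying assignment exists.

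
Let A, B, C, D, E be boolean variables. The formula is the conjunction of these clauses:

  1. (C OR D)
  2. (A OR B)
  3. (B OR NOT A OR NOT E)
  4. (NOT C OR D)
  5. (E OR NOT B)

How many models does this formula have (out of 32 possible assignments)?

6

Satisfying assignments:
  A=0 B=1 C=0 D=1 E=1
  A=0 B=1 C=1 D=1 E=1
  A=1 B=0 C=0 D=1 E=0
  A=1 B=0 C=1 D=1 E=0
  A=1 B=1 C=0 D=1 E=1
  A=1 B=1 C=1 D=1 E=1
That's 6 in total.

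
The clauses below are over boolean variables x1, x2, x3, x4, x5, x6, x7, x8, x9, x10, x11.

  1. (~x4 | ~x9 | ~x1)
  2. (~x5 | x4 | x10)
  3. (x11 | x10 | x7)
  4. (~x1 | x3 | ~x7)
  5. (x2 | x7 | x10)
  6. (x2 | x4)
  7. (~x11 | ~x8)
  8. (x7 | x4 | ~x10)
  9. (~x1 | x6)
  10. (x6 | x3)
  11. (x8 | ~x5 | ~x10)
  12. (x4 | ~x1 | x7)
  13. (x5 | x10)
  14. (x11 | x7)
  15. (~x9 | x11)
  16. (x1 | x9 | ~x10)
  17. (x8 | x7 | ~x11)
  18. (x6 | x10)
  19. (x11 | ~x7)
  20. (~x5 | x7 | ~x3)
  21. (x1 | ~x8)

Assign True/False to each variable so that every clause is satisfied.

x1=F, x2=F, x3=F, x4=T, x5=T, x6=T, x7=T, x8=F, x9=T, x10=F, x11=T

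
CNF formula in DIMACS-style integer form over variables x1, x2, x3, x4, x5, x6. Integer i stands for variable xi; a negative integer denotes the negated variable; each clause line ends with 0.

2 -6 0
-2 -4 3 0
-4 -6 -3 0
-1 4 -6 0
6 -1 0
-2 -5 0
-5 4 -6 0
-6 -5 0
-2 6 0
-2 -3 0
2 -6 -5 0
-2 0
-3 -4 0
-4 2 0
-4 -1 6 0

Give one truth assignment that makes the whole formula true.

x1=False, x2=False, x3=False, x4=False, x5=False, x6=False

Check each clause:
  1. (!x6 || x2) — !x6 is true.
  2. (x3 || !x4 || !x2) — !x4 is true.
  3. (!x4 || !x6 || !x3) — !x6 is true.
  4. (!x6 || x4 || !x1) — !x6 is true.
  5. (x6 || !x1) — !x1 is true.
  6. (!x5 || !x2) — !x5 is true.
  7. (x4 || !x6 || !x5) — !x6 is true.
  8. (!x6 || !x5) — !x6 is true.
  9. (!x2 || x6) — !x2 is true.
  10. (!x3 || !x2) — !x3 is true.
  11. (!x6 || x2 || !x5) — !x6 is true.
  12. (!x2) — !x2 is true.
  13. (!x3 || !x4) — !x4 is true.
  14. (x2 || !x4) — !x4 is true.
  15. (!x1 || !x4 || x6) — !x4 is true.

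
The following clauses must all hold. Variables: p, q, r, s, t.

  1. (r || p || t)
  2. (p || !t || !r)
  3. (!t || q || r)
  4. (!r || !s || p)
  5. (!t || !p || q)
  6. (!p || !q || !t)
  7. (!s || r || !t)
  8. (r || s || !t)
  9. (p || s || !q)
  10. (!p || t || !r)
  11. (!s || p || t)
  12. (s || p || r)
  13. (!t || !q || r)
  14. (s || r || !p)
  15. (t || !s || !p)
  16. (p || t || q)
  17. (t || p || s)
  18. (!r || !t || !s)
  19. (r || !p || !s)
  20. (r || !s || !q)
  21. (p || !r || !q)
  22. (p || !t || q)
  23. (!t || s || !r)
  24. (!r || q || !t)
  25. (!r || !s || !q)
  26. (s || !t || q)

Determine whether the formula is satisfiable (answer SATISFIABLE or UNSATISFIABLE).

t = True:
  r = True:
    propagation gives p=True, q=True; an empty clause results — contradiction.
  r = False:
    propagation gives q=True; an empty clause results — contradiction.
t = False:
  p = True:
    propagation gives r=False, s=True; an empty clause results — contradiction.
  p = False:
    propagation gives r=True, s=False; an empty clause results — contradiction.
Every branch closes, so no satisfying assignment exists.

UNSATISFIABLE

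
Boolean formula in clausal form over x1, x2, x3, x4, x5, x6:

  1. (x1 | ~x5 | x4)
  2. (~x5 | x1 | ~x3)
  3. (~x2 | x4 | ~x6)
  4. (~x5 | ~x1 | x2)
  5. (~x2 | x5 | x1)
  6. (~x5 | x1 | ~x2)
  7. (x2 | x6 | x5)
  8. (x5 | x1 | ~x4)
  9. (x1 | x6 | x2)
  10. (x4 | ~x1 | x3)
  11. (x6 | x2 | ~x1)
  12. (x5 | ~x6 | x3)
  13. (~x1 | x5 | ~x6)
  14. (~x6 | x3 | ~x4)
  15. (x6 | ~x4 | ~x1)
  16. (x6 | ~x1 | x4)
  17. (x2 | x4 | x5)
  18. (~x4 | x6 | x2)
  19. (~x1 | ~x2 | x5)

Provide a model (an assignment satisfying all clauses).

x1=True, x2=True, x3=True, x4=True, x5=True, x6=True

Branch on x1: take x1 = True.
The remaining clauses are satisfied by x2 = True, x3 = True, x4 = True, x5 = True, x6 = True.
Every clause has at least one true literal under this assignment.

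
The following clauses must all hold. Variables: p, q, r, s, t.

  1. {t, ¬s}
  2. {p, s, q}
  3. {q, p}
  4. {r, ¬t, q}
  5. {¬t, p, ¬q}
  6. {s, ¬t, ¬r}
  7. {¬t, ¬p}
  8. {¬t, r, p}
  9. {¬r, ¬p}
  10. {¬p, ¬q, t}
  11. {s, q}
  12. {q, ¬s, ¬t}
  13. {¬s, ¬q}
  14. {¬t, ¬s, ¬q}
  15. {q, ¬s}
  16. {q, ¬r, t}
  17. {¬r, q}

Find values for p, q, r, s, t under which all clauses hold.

Branch on p: take p = False.
  then q is forced to True.
  then t is forced to False.
  then s is forced to False.
r is now unconstrained; take r = False.
Check each clause:
  1. {t, ¬s} — ¬s is true.
  2. {s, q, p} — q is true.
  3. {q, p} — q is true.
  4. {r, ¬t, q} — q is true.
  5. {¬q, p, ¬t} — ¬t is true.
  6. {s, ¬r, ¬t} — ¬t is true.
  7. {¬p, ¬t} — ¬t is true.
  8. {p, ¬t, r} — ¬t is true.
  9. {¬p, ¬r} — ¬r is true.
  10. {t, ¬q, ¬p} — ¬p is true.
  11. {s, q} — q is true.
  12. {¬t, ¬s, q} — q is true.
  13. {¬q, ¬s} — ¬s is true.
  14. {¬s, ¬q, ¬t} — ¬t is true.
  15. {q, ¬s} — q is true.
  16. {q, t, ¬r} — ¬r is true.
  17. {¬r, q} — q is true.

p=F  q=T  r=F  s=F  t=F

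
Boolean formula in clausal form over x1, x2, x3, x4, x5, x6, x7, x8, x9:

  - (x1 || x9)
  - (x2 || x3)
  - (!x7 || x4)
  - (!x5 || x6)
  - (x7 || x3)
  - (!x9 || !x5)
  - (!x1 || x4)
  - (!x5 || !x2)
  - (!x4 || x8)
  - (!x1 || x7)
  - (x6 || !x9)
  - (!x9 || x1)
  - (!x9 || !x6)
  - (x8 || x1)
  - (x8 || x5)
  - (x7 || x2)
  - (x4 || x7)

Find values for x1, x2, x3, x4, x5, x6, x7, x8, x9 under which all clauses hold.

x8 occurs only positively in the remaining clauses — set x8 = True.
Try x1 = True.
  then x4 is forced to True.
  then x7 is forced to True.
The remaining clauses are satisfied by x2 = True, x3 = False, x5 = False, x6 = False, x9 = False.
Every clause has at least one true literal under this assignment.

x1 = T, x2 = T, x3 = F, x4 = T, x5 = F, x6 = F, x7 = T, x8 = T, x9 = F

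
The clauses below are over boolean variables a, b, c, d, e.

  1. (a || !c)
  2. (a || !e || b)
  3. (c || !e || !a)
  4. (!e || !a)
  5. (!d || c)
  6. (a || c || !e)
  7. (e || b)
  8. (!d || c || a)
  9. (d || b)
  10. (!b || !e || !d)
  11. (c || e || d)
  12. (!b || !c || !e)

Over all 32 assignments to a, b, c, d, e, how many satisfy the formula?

2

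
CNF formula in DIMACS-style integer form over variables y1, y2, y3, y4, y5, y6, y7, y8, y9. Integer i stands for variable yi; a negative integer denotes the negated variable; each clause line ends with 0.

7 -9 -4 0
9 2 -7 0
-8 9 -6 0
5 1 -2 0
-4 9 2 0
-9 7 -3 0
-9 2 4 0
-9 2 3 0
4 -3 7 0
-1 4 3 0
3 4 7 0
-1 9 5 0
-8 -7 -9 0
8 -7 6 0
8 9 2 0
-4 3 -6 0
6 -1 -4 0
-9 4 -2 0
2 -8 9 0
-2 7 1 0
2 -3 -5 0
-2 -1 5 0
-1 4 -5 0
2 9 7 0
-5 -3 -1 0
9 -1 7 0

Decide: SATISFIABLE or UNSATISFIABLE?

SATISFIABLE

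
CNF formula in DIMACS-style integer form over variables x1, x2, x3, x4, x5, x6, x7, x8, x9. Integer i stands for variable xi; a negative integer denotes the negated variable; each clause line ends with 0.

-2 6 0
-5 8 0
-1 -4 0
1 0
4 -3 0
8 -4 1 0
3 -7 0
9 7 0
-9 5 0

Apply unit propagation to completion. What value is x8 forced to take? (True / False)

True

(x1) stands alone — x1 = True.
(~x4 | ~x1) with x1 = True leaves only ~x4, so x4 = False.
(~x3 | x4): since x4 = False, the clause reduces to (~x3). x3 = False.
(x3 | ~x7) with x3 = False leaves only ~x7, so x7 = False.
In (x7 | x9), x7 is now false; x9 must hold, so x9 = True.
From (~x9 | x5) and x9 = True: x5 = True.
(~x5 | x8) with x5 = True leaves only x8, so x8 = True.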